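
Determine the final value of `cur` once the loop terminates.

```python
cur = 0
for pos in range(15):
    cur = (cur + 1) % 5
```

Let's trace through this code step by step.

Initialize: cur = 0
Entering loop: for pos in range(15):
After iteration 1: pos = 0, cur = 1
After iteration 2: pos = 1, cur = 2
After iteration 3: pos = 2, cur = 3
After iteration 4: pos = 3, cur = 4
After iteration 5: pos = 4, cur = 0
After iteration 6: pos = 5, cur = 1
After iteration 7: pos = 6, cur = 2
After iteration 8: pos = 7, cur = 3
After iteration 9: pos = 8, cur = 4
After iteration 10: pos = 9, cur = 0
After iteration 11: pos = 10, cur = 1
After iteration 12: pos = 11, cur = 2
After iteration 13: pos = 12, cur = 3
After iteration 14: pos = 13, cur = 4
After iteration 15: pos = 14, cur = 0
Loop ends.

Final answer: 0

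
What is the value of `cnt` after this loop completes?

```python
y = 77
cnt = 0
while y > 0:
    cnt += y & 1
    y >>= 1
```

Let's trace through this code step by step.

Initialize: y = 77
Initialize: cnt = 0
Entering loop: while y > 0:
After iteration 1: y = 38, cnt = 1
After iteration 2: y = 19, cnt = 1
After iteration 3: y = 9, cnt = 2
After iteration 4: y = 4, cnt = 3
After iteration 5: y = 2, cnt = 3
After iteration 6: y = 1, cnt = 3
After iteration 7: y = 0, cnt = 4
Loop ends.

Final answer: 4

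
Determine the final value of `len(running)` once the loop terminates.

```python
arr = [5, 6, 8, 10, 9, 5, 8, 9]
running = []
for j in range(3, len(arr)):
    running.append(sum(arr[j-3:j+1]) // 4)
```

Let's trace through this code step by step.

Initialize: arr = [5, 6, 8, 10, 9, 5, 8, 9]
Initialize: running = []
Entering loop: for j in range(3, len(arr)):
After iteration 1: j = 3, running = [7]
After iteration 2: j = 4, running = [7, 8]
After iteration 3: j = 5, running = [7, 8, 8]
After iteration 4: j = 6, running = [7, 8, 8, 8]
After iteration 5: j = 7, running = [7, 8, 8, 8, 7]
Loop ends.
len(running) = 5

Final answer: 5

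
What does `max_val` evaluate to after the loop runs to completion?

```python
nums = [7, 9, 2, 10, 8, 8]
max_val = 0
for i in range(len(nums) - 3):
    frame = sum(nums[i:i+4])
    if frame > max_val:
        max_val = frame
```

Let's trace through this code step by step.

Initialize: nums = [7, 9, 2, 10, 8, 8]
Initialize: max_val = 0
Entering loop: for i in range(len(nums) - 3):
After iteration 1: i = 0, max_val = 28, frame = 28
After iteration 2: i = 1, max_val = 29, frame = 29
After iteration 3: i = 2, max_val = 29, frame = 28
Loop ends.

Final answer: 29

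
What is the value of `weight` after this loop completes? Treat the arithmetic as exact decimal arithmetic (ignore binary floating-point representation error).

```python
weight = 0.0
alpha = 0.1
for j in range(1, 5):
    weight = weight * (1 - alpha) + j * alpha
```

Let's trace through this code step by step.

Initialize: weight = 0.0
Initialize: alpha = 0.1
Entering loop: for j in range(1, 5):
After iteration 1: j = 1, weight = 0.1
After iteration 2: j = 2, weight = 0.29
After iteration 3: j = 3, weight = 0.561
After iteration 4: j = 4, weight = 0.9049
Loop ends.

Final answer: 0.9049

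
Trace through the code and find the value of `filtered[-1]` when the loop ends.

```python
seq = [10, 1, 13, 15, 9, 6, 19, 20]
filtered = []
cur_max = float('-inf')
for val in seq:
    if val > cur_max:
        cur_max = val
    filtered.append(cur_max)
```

Let's trace through this code step by step.

Initialize: seq = [10, 1, 13, 15, 9, 6, 19, 20]
Initialize: filtered = []
Initialize: cur_max = -inf
Entering loop: for val in seq:
After iteration 1: val = 10, filtered = [10], cur_max = 10
After iteration 2: val = 1, filtered = [10, 10], cur_max = 10
After iteration 3: val = 13, filtered = [10, 10, 13], cur_max = 13
After iteration 4: val = 15, filtered = [10, 10, 13, 15], cur_max = 15
After iteration 5: val = 9, filtered = [10, 10, 13, 15, 15], cur_max = 15
After iteration 6: val = 6, filtered = [10, 10, 13, 15, 15, 15], cur_max = 15
After iteration 7: val = 19, filtered = [10, 10, 13, 15, 15, 15, 19], cur_max = 19
After iteration 8: val = 20, filtered = [10, 10, 13, 15, 15, 15, 19, 20], cur_max = 20
Loop ends.
filtered[-1] = 20

Final answer: 20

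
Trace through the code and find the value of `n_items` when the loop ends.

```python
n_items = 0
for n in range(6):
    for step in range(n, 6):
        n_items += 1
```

Let's trace through this code step by step.

Initialize: n_items = 0
Entering loop: for n in range(6):
After iteration 1: n = 0, n_items = 6
After iteration 2: n = 1, n_items = 11
After iteration 3: n = 2, n_items = 15
After iteration 4: n = 3, n_items = 18
After iteration 5: n = 4, n_items = 20
After iteration 6: n = 5, n_items = 21
Loop ends.

Final answer: 21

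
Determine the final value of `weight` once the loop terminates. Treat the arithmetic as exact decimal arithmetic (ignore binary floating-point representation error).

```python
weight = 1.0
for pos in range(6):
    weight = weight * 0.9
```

Let's trace through this code step by step.

Initialize: weight = 1.0
Entering loop: for pos in range(6):
After iteration 1: pos = 0, weight = 0.9
After iteration 2: pos = 1, weight = 0.81
After iteration 3: pos = 2, weight = 0.729
After iteration 4: pos = 3, weight = 0.6561
After iteration 5: pos = 4, weight = 0.59049
After iteration 6: pos = 5, weight = 0.531441
Loop ends.

Final answer: 0.531441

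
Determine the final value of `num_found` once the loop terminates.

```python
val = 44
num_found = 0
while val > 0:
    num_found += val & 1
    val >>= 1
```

Let's trace through this code step by step.

Initialize: val = 44
Initialize: num_found = 0
Entering loop: while val > 0:
After iteration 1: val = 22, num_found = 0
After iteration 2: val = 11, num_found = 0
After iteration 3: val = 5, num_found = 1
After iteration 4: val = 2, num_found = 2
After iteration 5: val = 1, num_found = 2
After iteration 6: val = 0, num_found = 3
Loop ends.

Final answer: 3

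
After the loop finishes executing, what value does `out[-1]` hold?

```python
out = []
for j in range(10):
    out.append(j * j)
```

Let's trace through this code step by step.

Initialize: out = []
Entering loop: for j in range(10):
After iteration 1: j = 0, out = [0]
After iteration 2: j = 1, out = [0, 1]
After iteration 3: j = 2, out = [0, 1, 4]
After iteration 4: j = 3, out = [0, 1, 4, 9]
After iteration 5: j = 4, out = [0, 1, 4, 9, 16]
After iteration 6: j = 5, out = [0, 1, 4, 9, 16, 25]
After iteration 7: j = 6, out = [0, 1, 4, 9, 16, 25, 36]
After iteration 8: j = 7, out = [0, 1, 4, 9, 16, 25, 36, 49]
After iteration 9: j = 8, out = [0, 1, 4, 9, 16, 25, 36, 49, 64]
After iteration 10: j = 9, out = [0, 1, 4, 9, 16, 25, 36, 49, 64, 81]
Loop ends.
out[-1] = 81

Final answer: 81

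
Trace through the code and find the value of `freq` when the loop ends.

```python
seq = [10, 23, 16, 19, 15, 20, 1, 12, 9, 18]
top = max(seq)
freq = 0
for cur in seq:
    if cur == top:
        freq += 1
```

Let's trace through this code step by step.

Initialize: seq = [10, 23, 16, 19, 15, 20, 1, 12, 9, 18]
Initialize: top = 23
Initialize: freq = 0
Entering loop: for cur in seq:
After iteration 1: cur = 10, freq = 0
After iteration 2: cur = 23, freq = 1
After iteration 3: cur = 16, freq = 1
After iteration 4: cur = 19, freq = 1
After iteration 5: cur = 15, freq = 1
After iteration 6: cur = 20, freq = 1
After iteration 7: cur = 1, freq = 1
After iteration 8: cur = 12, freq = 1
After iteration 9: cur = 9, freq = 1
After iteration 10: cur = 18, freq = 1
Loop ends.

Final answer: 1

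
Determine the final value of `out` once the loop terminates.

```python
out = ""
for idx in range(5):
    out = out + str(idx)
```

Let's trace through this code step by step.

Initialize: out = ''
Entering loop: for idx in range(5):
After iteration 1: idx = 0, out = '0'
After iteration 2: idx = 1, out = '01'
After iteration 3: idx = 2, out = '012'
After iteration 4: idx = 3, out = '0123'
After iteration 5: idx = 4, out = '01234'
Loop ends.

Final answer: '01234'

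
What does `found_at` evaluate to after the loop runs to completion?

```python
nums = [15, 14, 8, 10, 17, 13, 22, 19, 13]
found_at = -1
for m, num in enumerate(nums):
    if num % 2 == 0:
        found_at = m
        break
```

Let's trace through this code step by step.

Initialize: nums = [15, 14, 8, 10, 17, 13, 22, 19, 13]
Initialize: found_at = -1
Entering loop: for m, num in enumerate(nums):
After iteration 1: m = 0, num = 15, found_at = -1
After iteration 2: m = 1, num = 14, found_at = 1
Loop ends.

Final answer: 1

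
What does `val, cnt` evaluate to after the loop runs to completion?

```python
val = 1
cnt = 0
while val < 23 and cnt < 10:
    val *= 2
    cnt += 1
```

Let's trace through this code step by step.

Initialize: val = 1
Initialize: cnt = 0
Entering loop: while val < 23 and cnt < 10:
After iteration 1: val = 2, cnt = 1
After iteration 2: val = 4, cnt = 2
After iteration 3: val = 8, cnt = 3
After iteration 4: val = 16, cnt = 4
After iteration 5: val = 32, cnt = 5
Loop ends.

Final answer: 32, 5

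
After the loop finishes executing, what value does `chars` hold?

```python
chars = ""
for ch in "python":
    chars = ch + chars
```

Let's trace through this code step by step.

Initialize: chars = ''
Entering loop: for ch in "python":
After iteration 1: ch = 'p', chars = 'p'
After iteration 2: ch = 'y', chars = 'yp'
After iteration 3: ch = 't', chars = 'typ'
After iteration 4: ch = 'h', chars = 'htyp'
After iteration 5: ch = 'o', chars = 'ohtyp'
After iteration 6: ch = 'n', chars = 'nohtyp'
Loop ends.

Final answer: 'nohtyp'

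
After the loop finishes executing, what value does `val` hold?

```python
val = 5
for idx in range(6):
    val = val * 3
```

Let's trace through this code step by step.

Initialize: val = 5
Entering loop: for idx in range(6):
After iteration 1: idx = 0, val = 15
After iteration 2: idx = 1, val = 45
After iteration 3: idx = 2, val = 135
After iteration 4: idx = 3, val = 405
After iteration 5: idx = 4, val = 1215
After iteration 6: idx = 5, val = 3645
Loop ends.

Final answer: 3645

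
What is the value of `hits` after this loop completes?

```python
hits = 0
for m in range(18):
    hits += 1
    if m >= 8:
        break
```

Let's trace through this code step by step.

Initialize: hits = 0
Entering loop: for m in range(18):
After iteration 1: m = 0, hits = 1
After iteration 2: m = 1, hits = 2
After iteration 3: m = 2, hits = 3
After iteration 4: m = 3, hits = 4
After iteration 5: m = 4, hits = 5
After iteration 6: m = 5, hits = 6
After iteration 7: m = 6, hits = 7
After iteration 8: m = 7, hits = 8
After iteration 9: m = 8, hits = 9
Loop ends.

Final answer: 9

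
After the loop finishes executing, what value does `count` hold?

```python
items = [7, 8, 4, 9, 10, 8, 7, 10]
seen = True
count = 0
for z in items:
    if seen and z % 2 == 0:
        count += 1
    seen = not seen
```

Let's trace through this code step by step.

Initialize: items = [7, 8, 4, 9, 10, 8, 7, 10]
Initialize: seen = True
Initialize: count = 0
Entering loop: for z in items:
After iteration 1: z = 7, seen = False, count = 0
After iteration 2: z = 8, seen = True, count = 0
After iteration 3: z = 4, seen = False, count = 1
After iteration 4: z = 9, seen = True, count = 1
After iteration 5: z = 10, seen = False, count = 2
After iteration 6: z = 8, seen = True, count = 2
After iteration 7: z = 7, seen = False, count = 2
After iteration 8: z = 10, seen = True, count = 2
Loop ends.

Final answer: 2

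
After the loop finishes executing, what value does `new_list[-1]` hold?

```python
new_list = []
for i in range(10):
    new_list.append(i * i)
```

Let's trace through this code step by step.

Initialize: new_list = []
Entering loop: for i in range(10):
After iteration 1: i = 0, new_list = [0]
After iteration 2: i = 1, new_list = [0, 1]
After iteration 3: i = 2, new_list = [0, 1, 4]
After iteration 4: i = 3, new_list = [0, 1, 4, 9]
After iteration 5: i = 4, new_list = [0, 1, 4, 9, 16]
After iteration 6: i = 5, new_list = [0, 1, 4, 9, 16, 25]
After iteration 7: i = 6, new_list = [0, 1, 4, 9, 16, 25, 36]
After iteration 8: i = 7, new_list = [0, 1, 4, 9, 16, 25, 36, 49]
After iteration 9: i = 8, new_list = [0, 1, 4, 9, 16, 25, 36, 49, 64]
After iteration 10: i = 9, new_list = [0, 1, 4, 9, 16, 25, 36, 49, 64, 81]
Loop ends.
new_list[-1] = 81

Final answer: 81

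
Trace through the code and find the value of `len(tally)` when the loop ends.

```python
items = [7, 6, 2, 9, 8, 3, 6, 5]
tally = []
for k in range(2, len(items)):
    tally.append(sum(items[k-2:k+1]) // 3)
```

Let's trace through this code step by step.

Initialize: items = [7, 6, 2, 9, 8, 3, 6, 5]
Initialize: tally = []
Entering loop: for k in range(2, len(items)):
After iteration 1: k = 2, tally = [5]
After iteration 2: k = 3, tally = [5, 5]
After iteration 3: k = 4, tally = [5, 5, 6]
After iteration 4: k = 5, tally = [5, 5, 6, 6]
After iteration 5: k = 6, tally = [5, 5, 6, 6, 5]
After iteration 6: k = 7, tally = [5, 5, 6, 6, 5, 4]
Loop ends.
len(tally) = 6

Final answer: 6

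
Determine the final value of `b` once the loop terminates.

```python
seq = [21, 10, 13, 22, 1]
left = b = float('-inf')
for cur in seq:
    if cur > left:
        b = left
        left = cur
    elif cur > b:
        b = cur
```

Let's trace through this code step by step.

Initialize: seq = [21, 10, 13, 22, 1]
Initialize: left = -inf
Initialize: b = -inf
Entering loop: for cur in seq:
After iteration 1: cur = 21, left = 21, b = -inf
After iteration 2: cur = 10, left = 21, b = 10
After iteration 3: cur = 13, left = 21, b = 13
After iteration 4: cur = 22, left = 22, b = 21
After iteration 5: cur = 1, left = 22, b = 21
Loop ends.

Final answer: 21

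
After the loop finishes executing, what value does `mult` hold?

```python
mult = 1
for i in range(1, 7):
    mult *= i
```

Let's trace through this code step by step.

Initialize: mult = 1
Entering loop: for i in range(1, 7):
After iteration 1: i = 1, mult = 1
After iteration 2: i = 2, mult = 2
After iteration 3: i = 3, mult = 6
After iteration 4: i = 4, mult = 24
After iteration 5: i = 5, mult = 120
After iteration 6: i = 6, mult = 720
Loop ends.

Final answer: 720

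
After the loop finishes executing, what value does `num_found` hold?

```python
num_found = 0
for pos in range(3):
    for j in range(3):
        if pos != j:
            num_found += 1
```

Let's trace through this code step by step.

Initialize: num_found = 0
Entering loop: for pos in range(3):
After iteration 1: pos = 0, num_found = 2
After iteration 2: pos = 1, num_found = 4
After iteration 3: pos = 2, num_found = 6
Loop ends.

Final answer: 6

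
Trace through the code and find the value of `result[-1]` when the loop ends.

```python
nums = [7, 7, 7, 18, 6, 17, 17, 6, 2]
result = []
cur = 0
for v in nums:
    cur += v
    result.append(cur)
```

Let's trace through this code step by step.

Initialize: nums = [7, 7, 7, 18, 6, 17, 17, 6, 2]
Initialize: result = []
Initialize: cur = 0
Entering loop: for v in nums:
After iteration 1: v = 7, result = [7], cur = 7
After iteration 2: v = 7, result = [7, 14], cur = 14
After iteration 3: v = 7, result = [7, 14, 21], cur = 21
After iteration 4: v = 18, result = [7, 14, 21, 39], cur = 39
After iteration 5: v = 6, result = [7, 14, 21, 39, 45], cur = 45
After iteration 6: v = 17, result = [7, 14, 21, 39, 45, 62], cur = 62
After iteration 7: v = 17, result = [7, 14, 21, 39, 45, 62, 79], cur = 79
After iteration 8: v = 6, result = [7, 14, 21, 39, 45, 62, 79, 85], cur = 85
After iteration 9: v = 2, result = [7, 14, 21, 39, 45, 62, 79, 85, 87], cur = 87
Loop ends.
result[-1] = 87

Final answer: 87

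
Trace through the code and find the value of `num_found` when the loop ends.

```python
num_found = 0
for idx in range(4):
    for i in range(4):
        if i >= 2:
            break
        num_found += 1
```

Let's trace through this code step by step.

Initialize: num_found = 0
Entering loop: for idx in range(4):
After iteration 1: idx = 0, num_found = 2
After iteration 2: idx = 1, num_found = 4
After iteration 3: idx = 2, num_found = 6
After iteration 4: idx = 3, num_found = 8
Loop ends.

Final answer: 8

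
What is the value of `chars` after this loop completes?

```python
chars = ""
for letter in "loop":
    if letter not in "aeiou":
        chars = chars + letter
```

Let's trace through this code step by step.

Initialize: chars = ''
Entering loop: for letter in "loop":
After iteration 1: letter = 'l', chars = 'l'
After iteration 2: letter = 'o', chars = 'l'
After iteration 3: letter = 'o', chars = 'l'
After iteration 4: letter = 'p', chars = 'lp'
Loop ends.

Final answer: 'lp'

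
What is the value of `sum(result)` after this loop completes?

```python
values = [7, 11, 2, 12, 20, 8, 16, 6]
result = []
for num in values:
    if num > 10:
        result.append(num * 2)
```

Let's trace through this code step by step.

Initialize: values = [7, 11, 2, 12, 20, 8, 16, 6]
Initialize: result = []
Entering loop: for num in values:
After iteration 1: num = 7, result = []
After iteration 2: num = 11, result = [22]
After iteration 3: num = 2, result = [22]
After iteration 4: num = 12, result = [22, 24]
After iteration 5: num = 20, result = [22, 24, 40]
After iteration 6: num = 8, result = [22, 24, 40]
After iteration 7: num = 16, result = [22, 24, 40, 32]
After iteration 8: num = 6, result = [22, 24, 40, 32]
Loop ends.
sum(result) = 118

Final answer: 118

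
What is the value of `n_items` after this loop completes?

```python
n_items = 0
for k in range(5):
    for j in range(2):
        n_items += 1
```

Let's trace through this code step by step.

Initialize: n_items = 0
Entering loop: for k in range(5):
After iteration 1: k = 0, n_items = 2
After iteration 2: k = 1, n_items = 4
After iteration 3: k = 2, n_items = 6
After iteration 4: k = 3, n_items = 8
After iteration 5: k = 4, n_items = 10
Loop ends.

Final answer: 10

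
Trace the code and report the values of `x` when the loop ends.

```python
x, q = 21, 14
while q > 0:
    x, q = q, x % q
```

Let's trace through this code step by step.

Initialize: x = 21
Initialize: q = 14
Entering loop: while q > 0:
After iteration 1: x = 14, q = 7
After iteration 2: x = 7, q = 0
Loop ends.

Final answer: 7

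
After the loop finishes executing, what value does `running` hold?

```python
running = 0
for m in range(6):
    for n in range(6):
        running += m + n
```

Let's trace through this code step by step.

Initialize: running = 0
Entering loop: for m in range(6):
After iteration 1: m = 0, running = 15
After iteration 2: m = 1, running = 36
After iteration 3: m = 2, running = 63
After iteration 4: m = 3, running = 96
After iteration 5: m = 4, running = 135
After iteration 6: m = 5, running = 180
Loop ends.

Final answer: 180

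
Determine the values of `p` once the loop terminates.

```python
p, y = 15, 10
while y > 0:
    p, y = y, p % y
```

Let's trace through this code step by step.

Initialize: p = 15
Initialize: y = 10
Entering loop: while y > 0:
After iteration 1: p = 10, y = 5
After iteration 2: p = 5, y = 0
Loop ends.

Final answer: 5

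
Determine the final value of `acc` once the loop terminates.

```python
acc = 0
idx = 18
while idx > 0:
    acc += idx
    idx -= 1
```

Let's trace through this code step by step.

Initialize: acc = 0
Initialize: idx = 18
Entering loop: while idx > 0:
After iteration 1: acc = 18, idx = 17
After iteration 2: acc = 35, idx = 16
After iteration 3: acc = 51, idx = 15
After iteration 4: acc = 66, idx = 14
After iteration 5: acc = 80, idx = 13
After iteration 6: acc = 93, idx = 12
After iteration 7: acc = 105, idx = 11
After iteration 8: acc = 116, idx = 10
After iteration 9: acc = 126, idx = 9
After iteration 10: acc = 135, idx = 8
After iteration 11: acc = 143, idx = 7
After iteration 12: acc = 150, idx = 6
After iteration 13: acc = 156, idx = 5
After iteration 14: acc = 161, idx = 4
After iteration 15: acc = 165, idx = 3
After iteration 16: acc = 168, idx = 2
After iteration 17: acc = 170, idx = 1
After iteration 18: acc = 171, idx = 0
Loop ends.

Final answer: 171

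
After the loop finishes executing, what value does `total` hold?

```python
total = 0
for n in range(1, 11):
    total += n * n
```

Let's trace through this code step by step.

Initialize: total = 0
Entering loop: for n in range(1, 11):
After iteration 1: n = 1, total = 1
After iteration 2: n = 2, total = 5
After iteration 3: n = 3, total = 14
After iteration 4: n = 4, total = 30
After iteration 5: n = 5, total = 55
After iteration 6: n = 6, total = 91
After iteration 7: n = 7, total = 140
After iteration 8: n = 8, total = 204
After iteration 9: n = 9, total = 285
After iteration 10: n = 10, total = 385
Loop ends.

Final answer: 385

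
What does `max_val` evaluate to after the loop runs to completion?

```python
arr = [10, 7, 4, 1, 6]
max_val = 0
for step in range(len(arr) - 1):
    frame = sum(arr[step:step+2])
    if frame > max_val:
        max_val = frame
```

Let's trace through this code step by step.

Initialize: arr = [10, 7, 4, 1, 6]
Initialize: max_val = 0
Entering loop: for step in range(len(arr) - 1):
After iteration 1: step = 0, max_val = 17, frame = 17
After iteration 2: step = 1, max_val = 17, frame = 11
After iteration 3: step = 2, max_val = 17, frame = 5
After iteration 4: step = 3, max_val = 17, frame = 7
Loop ends.

Final answer: 17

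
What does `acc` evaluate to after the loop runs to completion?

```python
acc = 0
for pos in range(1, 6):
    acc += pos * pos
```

Let's trace through this code step by step.

Initialize: acc = 0
Entering loop: for pos in range(1, 6):
After iteration 1: pos = 1, acc = 1
After iteration 2: pos = 2, acc = 5
After iteration 3: pos = 3, acc = 14
After iteration 4: pos = 4, acc = 30
After iteration 5: pos = 5, acc = 55
Loop ends.

Final answer: 55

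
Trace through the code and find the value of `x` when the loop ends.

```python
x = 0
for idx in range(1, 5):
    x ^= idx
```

Let's trace through this code step by step.

Initialize: x = 0
Entering loop: for idx in range(1, 5):
After iteration 1: idx = 1, x = 1
After iteration 2: idx = 2, x = 3
After iteration 3: idx = 3, x = 0
After iteration 4: idx = 4, x = 4
Loop ends.

Final answer: 4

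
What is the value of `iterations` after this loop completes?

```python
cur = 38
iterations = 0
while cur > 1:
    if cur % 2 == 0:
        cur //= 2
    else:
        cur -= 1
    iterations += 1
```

Let's trace through this code step by step.

Initialize: cur = 38
Initialize: iterations = 0
Entering loop: while cur > 1:
After iteration 1: cur = 19, iterations = 1
After iteration 2: cur = 18, iterations = 2
After iteration 3: cur = 9, iterations = 3
After iteration 4: cur = 8, iterations = 4
After iteration 5: cur = 4, iterations = 5
After iteration 6: cur = 2, iterations = 6
After iteration 7: cur = 1, iterations = 7
Loop ends.

Final answer: 7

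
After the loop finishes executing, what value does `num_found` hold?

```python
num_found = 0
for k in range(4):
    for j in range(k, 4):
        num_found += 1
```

Let's trace through this code step by step.

Initialize: num_found = 0
Entering loop: for k in range(4):
After iteration 1: k = 0, num_found = 4
After iteration 2: k = 1, num_found = 7
After iteration 3: k = 2, num_found = 9
After iteration 4: k = 3, num_found = 10
Loop ends.

Final answer: 10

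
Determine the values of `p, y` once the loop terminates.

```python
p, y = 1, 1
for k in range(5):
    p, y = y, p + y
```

Let's trace through this code step by step.

Initialize: p = 1
Initialize: y = 1
Entering loop: for k in range(5):
After iteration 1: k = 0, p = 1, y = 2
After iteration 2: k = 1, p = 2, y = 3
After iteration 3: k = 2, p = 3, y = 5
After iteration 4: k = 3, p = 5, y = 8
After iteration 5: k = 4, p = 8, y = 13
Loop ends.

Final answer: 8, 13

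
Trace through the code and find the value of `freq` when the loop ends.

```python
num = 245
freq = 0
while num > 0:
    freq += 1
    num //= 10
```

Let's trace through this code step by step.

Initialize: num = 245
Initialize: freq = 0
Entering loop: while num > 0:
After iteration 1: num = 24, freq = 1
After iteration 2: num = 2, freq = 2
After iteration 3: num = 0, freq = 3
Loop ends.

Final answer: 3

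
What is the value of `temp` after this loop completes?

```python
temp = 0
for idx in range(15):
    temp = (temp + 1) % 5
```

Let's trace through this code step by step.

Initialize: temp = 0
Entering loop: for idx in range(15):
After iteration 1: idx = 0, temp = 1
After iteration 2: idx = 1, temp = 2
After iteration 3: idx = 2, temp = 3
After iteration 4: idx = 3, temp = 4
After iteration 5: idx = 4, temp = 0
After iteration 6: idx = 5, temp = 1
After iteration 7: idx = 6, temp = 2
After iteration 8: idx = 7, temp = 3
After iteration 9: idx = 8, temp = 4
After iteration 10: idx = 9, temp = 0
After iteration 11: idx = 10, temp = 1
After iteration 12: idx = 11, temp = 2
After iteration 13: idx = 12, temp = 3
After iteration 14: idx = 13, temp = 4
After iteration 15: idx = 14, temp = 0
Loop ends.

Final answer: 0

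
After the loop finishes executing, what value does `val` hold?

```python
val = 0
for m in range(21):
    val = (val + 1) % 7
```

Let's trace through this code step by step.

Initialize: val = 0
Entering loop: for m in range(21):
After iteration 1: m = 0, val = 1
After iteration 2: m = 1, val = 2
After iteration 3: m = 2, val = 3
After iteration 4: m = 3, val = 4
After iteration 5: m = 4, val = 5
After iteration 6: m = 5, val = 6
After iteration 7: m = 6, val = 0
After iteration 8: m = 7, val = 1
After iteration 9: m = 8, val = 2
After iteration 10: m = 9, val = 3
After iteration 11: m = 10, val = 4
After iteration 12: m = 11, val = 5
After iteration 13: m = 12, val = 6
After iteration 14: m = 13, val = 0
After iteration 15: m = 14, val = 1
After iteration 16: m = 15, val = 2
After iteration 17: m = 16, val = 3
After iteration 18: m = 17, val = 4
After iteration 19: m = 18, val = 5
After iteration 20: m = 19, val = 6
After iteration 21: m = 20, val = 0
Loop ends.

Final answer: 0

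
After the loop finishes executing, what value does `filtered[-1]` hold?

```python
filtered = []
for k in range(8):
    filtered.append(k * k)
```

Let's trace through this code step by step.

Initialize: filtered = []
Entering loop: for k in range(8):
After iteration 1: k = 0, filtered = [0]
After iteration 2: k = 1, filtered = [0, 1]
After iteration 3: k = 2, filtered = [0, 1, 4]
After iteration 4: k = 3, filtered = [0, 1, 4, 9]
After iteration 5: k = 4, filtered = [0, 1, 4, 9, 16]
After iteration 6: k = 5, filtered = [0, 1, 4, 9, 16, 25]
After iteration 7: k = 6, filtered = [0, 1, 4, 9, 16, 25, 36]
After iteration 8: k = 7, filtered = [0, 1, 4, 9, 16, 25, 36, 49]
Loop ends.
filtered[-1] = 49

Final answer: 49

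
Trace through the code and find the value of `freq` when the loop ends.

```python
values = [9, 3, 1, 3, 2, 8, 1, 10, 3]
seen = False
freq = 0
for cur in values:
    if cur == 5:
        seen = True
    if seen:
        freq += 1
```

Let's trace through this code step by step.

Initialize: values = [9, 3, 1, 3, 2, 8, 1, 10, 3]
Initialize: seen = False
Initialize: freq = 0
Entering loop: for cur in values:
After iteration 1: cur = 9, freq = 0
After iteration 2: cur = 3, freq = 0
After iteration 3: cur = 1, freq = 0
After iteration 4: cur = 3, freq = 0
After iteration 5: cur = 2, freq = 0
After iteration 6: cur = 8, freq = 0
After iteration 7: cur = 1, freq = 0
After iteration 8: cur = 10, freq = 0
After iteration 9: cur = 3, freq = 0
Loop ends.

Final answer: 0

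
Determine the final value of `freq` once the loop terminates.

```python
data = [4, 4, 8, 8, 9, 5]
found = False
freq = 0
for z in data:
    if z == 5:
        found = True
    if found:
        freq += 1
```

Let's trace through this code step by step.

Initialize: data = [4, 4, 8, 8, 9, 5]
Initialize: found = False
Initialize: freq = 0
Entering loop: for z in data:
After iteration 1: z = 4, found = False, freq = 0
After iteration 2: z = 4, found = False, freq = 0
After iteration 3: z = 8, found = False, freq = 0
After iteration 4: z = 8, found = False, freq = 0
After iteration 5: z = 9, found = False, freq = 0
After iteration 6: z = 5, found = True, freq = 1
Loop ends.

Final answer: 1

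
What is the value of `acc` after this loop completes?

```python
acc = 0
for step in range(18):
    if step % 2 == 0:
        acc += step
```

Let's trace through this code step by step.

Initialize: acc = 0
Entering loop: for step in range(18):
After iteration 1: step = 0, acc = 0
After iteration 2: step = 1, acc = 0
After iteration 3: step = 2, acc = 2
After iteration 4: step = 3, acc = 2
After iteration 5: step = 4, acc = 6
After iteration 6: step = 5, acc = 6
After iteration 7: step = 6, acc = 12
After iteration 8: step = 7, acc = 12
After iteration 9: step = 8, acc = 20
After iteration 10: step = 9, acc = 20
After iteration 11: step = 10, acc = 30
After iteration 12: step = 11, acc = 30
After iteration 13: step = 12, acc = 42
After iteration 14: step = 13, acc = 42
After iteration 15: step = 14, acc = 56
After iteration 16: step = 15, acc = 56
After iteration 17: step = 16, acc = 72
After iteration 18: step = 17, acc = 72
Loop ends.

Final answer: 72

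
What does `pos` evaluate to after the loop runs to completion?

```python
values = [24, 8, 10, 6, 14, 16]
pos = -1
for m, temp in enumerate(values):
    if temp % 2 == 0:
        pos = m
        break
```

Let's trace through this code step by step.

Initialize: values = [24, 8, 10, 6, 14, 16]
Initialize: pos = -1
Entering loop: for m, temp in enumerate(values):
After iteration 1: m = 0, temp = 24, pos = 0
Loop ends.

Final answer: 0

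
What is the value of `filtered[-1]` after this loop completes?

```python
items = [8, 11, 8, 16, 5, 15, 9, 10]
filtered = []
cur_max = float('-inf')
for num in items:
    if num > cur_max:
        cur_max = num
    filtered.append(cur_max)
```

Let's trace through this code step by step.

Initialize: items = [8, 11, 8, 16, 5, 15, 9, 10]
Initialize: filtered = []
Initialize: cur_max = -inf
Entering loop: for num in items:
After iteration 1: num = 8, filtered = [8], cur_max = 8
After iteration 2: num = 11, filtered = [8, 11], cur_max = 11
After iteration 3: num = 8, filtered = [8, 11, 11], cur_max = 11
After iteration 4: num = 16, filtered = [8, 11, 11, 16], cur_max = 16
After iteration 5: num = 5, filtered = [8, 11, 11, 16, 16], cur_max = 16
After iteration 6: num = 15, filtered = [8, 11, 11, 16, 16, 16], cur_max = 16
After iteration 7: num = 9, filtered = [8, 11, 11, 16, 16, 16, 16], cur_max = 16
After iteration 8: num = 10, filtered = [8, 11, 11, 16, 16, 16, 16, 16], cur_max = 16
Loop ends.
filtered[-1] = 16

Final answer: 16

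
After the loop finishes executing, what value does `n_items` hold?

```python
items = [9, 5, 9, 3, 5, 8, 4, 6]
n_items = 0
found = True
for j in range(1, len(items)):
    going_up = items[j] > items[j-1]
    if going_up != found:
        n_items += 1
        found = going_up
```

Let's trace through this code step by step.

Initialize: items = [9, 5, 9, 3, 5, 8, 4, 6]
Initialize: n_items = 0
Initialize: found = True
Entering loop: for j in range(1, len(items)):
After iteration 1: j = 1, n_items = 1, found = False, going_up = False
After iteration 2: j = 2, n_items = 2, found = True, going_up = True
After iteration 3: j = 3, n_items = 3, found = False, going_up = False
After iteration 4: j = 4, n_items = 4, found = True, going_up = True
After iteration 5: j = 5, n_items = 4, found = True, going_up = True
After iteration 6: j = 6, n_items = 5, found = False, going_up = False
After iteration 7: j = 7, n_items = 6, found = True, going_up = True
Loop ends.

Final answer: 6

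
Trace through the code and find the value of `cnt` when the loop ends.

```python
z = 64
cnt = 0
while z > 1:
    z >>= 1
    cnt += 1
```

Let's trace through this code step by step.

Initialize: z = 64
Initialize: cnt = 0
Entering loop: while z > 1:
After iteration 1: z = 32, cnt = 1
After iteration 2: z = 16, cnt = 2
After iteration 3: z = 8, cnt = 3
After iteration 4: z = 4, cnt = 4
After iteration 5: z = 2, cnt = 5
After iteration 6: z = 1, cnt = 6
Loop ends.

Final answer: 6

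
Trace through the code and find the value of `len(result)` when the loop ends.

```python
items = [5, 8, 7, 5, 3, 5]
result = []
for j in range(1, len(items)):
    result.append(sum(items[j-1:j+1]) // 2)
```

Let's trace through this code step by step.

Initialize: items = [5, 8, 7, 5, 3, 5]
Initialize: result = []
Entering loop: for j in range(1, len(items)):
After iteration 1: j = 1, result = [6]
After iteration 2: j = 2, result = [6, 7]
After iteration 3: j = 3, result = [6, 7, 6]
After iteration 4: j = 4, result = [6, 7, 6, 4]
After iteration 5: j = 5, result = [6, 7, 6, 4, 4]
Loop ends.
len(result) = 5

Final answer: 5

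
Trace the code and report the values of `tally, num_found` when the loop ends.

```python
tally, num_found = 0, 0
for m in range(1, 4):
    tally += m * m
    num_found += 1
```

Let's trace through this code step by step.

Initialize: tally = 0
Initialize: num_found = 0
Entering loop: for m in range(1, 4):
After iteration 1: m = 1, tally = 1, num_found = 1
After iteration 2: m = 2, tally = 5, num_found = 2
After iteration 3: m = 3, tally = 14, num_found = 3
Loop ends.

Final answer: 14, 3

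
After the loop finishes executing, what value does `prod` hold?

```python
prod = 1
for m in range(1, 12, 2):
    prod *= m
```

Let's trace through this code step by step.

Initialize: prod = 1
Entering loop: for m in range(1, 12, 2):
After iteration 1: m = 1, prod = 1
After iteration 2: m = 3, prod = 3
After iteration 3: m = 5, prod = 15
After iteration 4: m = 7, prod = 105
After iteration 5: m = 9, prod = 945
After iteration 6: m = 11, prod = 10395
Loop ends.

Final answer: 10395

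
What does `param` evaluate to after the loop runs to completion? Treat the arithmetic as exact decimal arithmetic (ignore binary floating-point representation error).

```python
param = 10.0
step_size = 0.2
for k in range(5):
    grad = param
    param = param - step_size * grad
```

Let's trace through this code step by step.

Initialize: param = 10.0
Initialize: step_size = 0.2
Entering loop: for k in range(5):
After iteration 1: k = 0, param = 8.0, grad = 10.0
After iteration 2: k = 1, param = 6.4, grad = 8.0
After iteration 3: k = 2, param = 5.12, grad = 6.4
After iteration 4: k = 3, param = 4.096, grad = 5.12
After iteration 5: k = 4, param = 3.2768, grad = 4.096
Loop ends.

Final answer: 3.2768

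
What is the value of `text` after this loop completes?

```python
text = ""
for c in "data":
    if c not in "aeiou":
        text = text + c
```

Let's trace through this code step by step.

Initialize: text = ''
Entering loop: for c in "data":
After iteration 1: c = 'd', text = 'd'
After iteration 2: c = 'a', text = 'd'
After iteration 3: c = 't', text = 'dt'
After iteration 4: c = 'a', text = 'dt'
Loop ends.

Final answer: 'dt'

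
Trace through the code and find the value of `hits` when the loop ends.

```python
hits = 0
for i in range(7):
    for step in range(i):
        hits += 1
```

Let's trace through this code step by step.

Initialize: hits = 0
Entering loop: for i in range(7):
After iteration 1: i = 0, hits = 0
After iteration 2: i = 1, hits = 1, step = 0
After iteration 3: i = 2, hits = 3, step = 1
After iteration 4: i = 3, hits = 6, step = 2
After iteration 5: i = 4, hits = 10, step = 3
After iteration 6: i = 5, hits = 15, step = 4
After iteration 7: i = 6, hits = 21, step = 5
Loop ends.

Final answer: 21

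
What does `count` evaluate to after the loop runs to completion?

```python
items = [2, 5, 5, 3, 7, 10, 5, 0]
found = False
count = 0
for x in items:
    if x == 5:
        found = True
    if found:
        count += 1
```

Let's trace through this code step by step.

Initialize: items = [2, 5, 5, 3, 7, 10, 5, 0]
Initialize: found = False
Initialize: count = 0
Entering loop: for x in items:
After iteration 1: x = 2, found = False, count = 0
After iteration 2: x = 5, found = True, count = 1
After iteration 3: x = 5, found = True, count = 2
After iteration 4: x = 3, found = True, count = 3
After iteration 5: x = 7, found = True, count = 4
After iteration 6: x = 10, found = True, count = 5
After iteration 7: x = 5, found = True, count = 6
After iteration 8: x = 0, found = True, count = 7
Loop ends.

Final answer: 7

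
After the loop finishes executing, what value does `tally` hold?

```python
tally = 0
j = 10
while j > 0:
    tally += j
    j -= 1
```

Let's trace through this code step by step.

Initialize: tally = 0
Initialize: j = 10
Entering loop: while j > 0:
After iteration 1: tally = 10, j = 9
After iteration 2: tally = 19, j = 8
After iteration 3: tally = 27, j = 7
After iteration 4: tally = 34, j = 6
After iteration 5: tally = 40, j = 5
After iteration 6: tally = 45, j = 4
After iteration 7: tally = 49, j = 3
After iteration 8: tally = 52, j = 2
After iteration 9: tally = 54, j = 1
After iteration 10: tally = 55, j = 0
Loop ends.

Final answer: 55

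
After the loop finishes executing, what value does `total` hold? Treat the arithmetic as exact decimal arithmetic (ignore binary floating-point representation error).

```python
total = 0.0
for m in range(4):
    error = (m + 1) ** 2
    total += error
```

Let's trace through this code step by step.

Initialize: total = 0.0
Entering loop: for m in range(4):
After iteration 1: m = 0, total = 1.0, error = 1
After iteration 2: m = 1, total = 5.0, error = 4
After iteration 3: m = 2, total = 14.0, error = 9
After iteration 4: m = 3, total = 30.0, error = 16
Loop ends.

Final answer: 30.0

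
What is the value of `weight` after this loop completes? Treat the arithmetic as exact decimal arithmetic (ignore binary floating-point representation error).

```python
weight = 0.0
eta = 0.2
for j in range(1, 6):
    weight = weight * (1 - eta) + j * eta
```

Let's trace through this code step by step.

Initialize: weight = 0.0
Initialize: eta = 0.2
Entering loop: for j in range(1, 6):
After iteration 1: j = 1, weight = 0.2
After iteration 2: j = 2, weight = 0.56
After iteration 3: j = 3, weight = 1.048
After iteration 4: j = 4, weight = 1.6384
After iteration 5: j = 5, weight = 2.31072
Loop ends.

Final answer: 2.31072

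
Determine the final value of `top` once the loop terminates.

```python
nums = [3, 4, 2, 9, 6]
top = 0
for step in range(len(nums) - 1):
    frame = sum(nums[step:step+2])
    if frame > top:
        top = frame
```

Let's trace through this code step by step.

Initialize: nums = [3, 4, 2, 9, 6]
Initialize: top = 0
Entering loop: for step in range(len(nums) - 1):
After iteration 1: step = 0, top = 7, frame = 7
After iteration 2: step = 1, top = 7, frame = 6
After iteration 3: step = 2, top = 11, frame = 11
After iteration 4: step = 3, top = 15, frame = 15
Loop ends.

Final answer: 15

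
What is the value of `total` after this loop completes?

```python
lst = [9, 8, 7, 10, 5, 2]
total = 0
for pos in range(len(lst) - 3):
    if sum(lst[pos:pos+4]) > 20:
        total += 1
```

Let's trace through this code step by step.

Initialize: lst = [9, 8, 7, 10, 5, 2]
Initialize: total = 0
Entering loop: for pos in range(len(lst) - 3):
After iteration 1: pos = 0, total = 1
After iteration 2: pos = 1, total = 2
After iteration 3: pos = 2, total = 3
Loop ends.

Final answer: 3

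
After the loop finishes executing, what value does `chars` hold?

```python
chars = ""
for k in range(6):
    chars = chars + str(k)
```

Let's trace through this code step by step.

Initialize: chars = ''
Entering loop: for k in range(6):
After iteration 1: k = 0, chars = '0'
After iteration 2: k = 1, chars = '01'
After iteration 3: k = 2, chars = '012'
After iteration 4: k = 3, chars = '0123'
After iteration 5: k = 4, chars = '01234'
After iteration 6: k = 5, chars = '012345'
Loop ends.

Final answer: '012345'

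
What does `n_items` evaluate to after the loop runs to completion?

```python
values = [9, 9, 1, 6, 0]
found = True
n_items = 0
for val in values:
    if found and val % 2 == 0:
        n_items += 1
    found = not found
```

Let's trace through this code step by step.

Initialize: values = [9, 9, 1, 6, 0]
Initialize: found = True
Initialize: n_items = 0
Entering loop: for val in values:
After iteration 1: val = 9, found = False, n_items = 0
After iteration 2: val = 9, found = True, n_items = 0
After iteration 3: val = 1, found = False, n_items = 0
After iteration 4: val = 6, found = True, n_items = 0
After iteration 5: val = 0, found = False, n_items = 1
Loop ends.

Final answer: 1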